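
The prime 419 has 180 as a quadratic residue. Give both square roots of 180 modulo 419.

Since 419 ≡ 3 (mod 4), a square root of 180 is 180^((419+1)/4) = 180^105 mod 419.
Repeated squaring: 180^2≡137, 180^4≡333, 180^8≡273, 180^16≡366, 180^32≡295, 180^64≡292 (mod 419).
180^105 = 180^(64+32+8+1) ≡ 173 (mod 419).
Check: 173² = 29929 ≡ 180 (mod 419). The two roots are 173 and 246.

173, 246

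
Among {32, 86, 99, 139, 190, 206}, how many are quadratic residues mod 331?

(32/331) = -1 → non-residue.
(86/331) = -1 → non-residue.
(99/331) = -1 → non-residue.
(139/331) = +1 → QR.
(190/331) = -1 → non-residue.
(206/331) = -1 → non-residue.
Total quadratic residues among the 6: 1.

1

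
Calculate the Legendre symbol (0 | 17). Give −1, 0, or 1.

Top reduces to 0: gcd > 1, so the symbol is 0.

0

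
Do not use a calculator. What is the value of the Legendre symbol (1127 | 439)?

-1

First reduce: 1127 ≡ 249 (mod 439).
Reciprocity: 249 ≡ 1 and 439 ≡ 3 (mod 4), so (249/439) = +(439/249).
Reduce top mod 249: now compute (190/249).
Pull out 2: since 249 ≡ 1 (mod 8), (2/249) = +1.
Reciprocity: 95 ≡ 3 and 249 ≡ 1 (mod 4), so (95/249) = +(249/95).
Reduce top mod 95: now compute (59/95).
Reciprocity: 59 ≡ 3 and 95 ≡ 3 (mod 4), so (59/95) = −(95/59).
Reduce top mod 59: now compute (36/59).
Pull out 2^2: since 59 ≡ 3 (mod 8), (2/59) = -1, so (2/59)^2 = +1.
Reciprocity: 9 ≡ 1 and 59 ≡ 3 (mod 4), so (9/59) = +(59/9).
Reduce top mod 9: now compute (5/9).
Reciprocity: 5 ≡ 1 and 9 ≡ 1 (mod 4), so (5/9) = +(9/5).
Reduce top mod 5: now compute (4/5).
Pull out 2^2: since 5 ≡ 5 (mod 8), (2/5) = -1, so (2/5)^2 = +1.
Reached (1/5) = 1. Collecting the sign flips along the way, the symbol is -1.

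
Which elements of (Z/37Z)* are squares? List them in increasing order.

1,3,4,7,9,10,11,12,16,21,25,26,27,28,30,33,34,36

Square k = 1,…,18 (k and 37−k give the same square):
1²=1, 2²=4, 3²=9, 4²=16, 5²=25, 6²=36, 7²≡12, 8²≡27, 9²≡7, 10²≡26, 11²≡10, 12²≡33, 13²≡21, 14²≡11, 15²≡3, 16²≡34, 17²≡30, 18²≡28 (mod 37).
So the quadratic residues mod 37 are {1, 3, 4, 7, 9, 10, 11, 12, 16, 21, 25, 26, 27, 28, 30, 33, 34, 36}.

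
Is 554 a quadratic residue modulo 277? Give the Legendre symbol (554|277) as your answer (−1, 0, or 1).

0

First reduce: 554 ≡ 0 (mod 277).
Top reduces to 0: gcd > 1, so the symbol is 0.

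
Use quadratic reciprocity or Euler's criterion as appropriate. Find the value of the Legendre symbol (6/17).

-1

Pull out 2: since 17 ≡ 1 (mod 8), (2/17) = +1.
Reciprocity: 3 ≡ 3 and 17 ≡ 1 (mod 4), so (3/17) = +(17/3).
Reduce top mod 3: now compute (2/3).
Pull out 2: since 3 ≡ 3 (mod 8), (2/3) = -1.
Reached (1/3) = 1. Collecting the sign flips along the way, the symbol is -1.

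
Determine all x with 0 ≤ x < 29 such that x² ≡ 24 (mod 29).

29 ≡ 1 (mod 4), so we find a root by search.
Trying successive values, 13² = 169 ≡ 24 (mod 29). The other root is 29 − 13 = 16.

13, 16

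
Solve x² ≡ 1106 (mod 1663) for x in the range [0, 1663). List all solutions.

630, 1033

Since 1663 ≡ 3 (mod 4), a square root of 1106 is 1106^((1663+1)/4) = 1106^416 mod 1663.
Repeated squaring: 1106^2≡931, 1106^4≡338, 1106^8≡1160, 1106^16≡233, 1106^32≡1073, 1106^64≡533, 1106^128≡1379, 1106^256≡832 (mod 1663).
1106^416 = 1106^(256+128+32) ≡ 630 (mod 1663).
Check: 630² = 396900 ≡ 1106 (mod 1663). The two roots are 630 and 1033.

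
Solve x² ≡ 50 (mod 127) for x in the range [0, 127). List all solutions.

Since 127 ≡ 3 (mod 4), a square root of 50 is 50^((127+1)/4) = 50^32 mod 127.
Repeated squaring: 50^2≡87, 50^4≡76, 50^8≡61, 50^16≡38, 50^32≡47 (mod 127).
50^32 = 50^(32) ≡ 47 (mod 127).
Check: 47² = 2209 ≡ 50 (mod 127). The two roots are 47 and 80.

47, 80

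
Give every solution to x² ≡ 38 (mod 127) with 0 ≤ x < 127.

61, 66

Since 127 ≡ 3 (mod 4), a square root of 38 is 38^((127+1)/4) = 38^32 mod 127.
Repeated squaring: 38^2≡47, 38^4≡50, 38^8≡87, 38^16≡76, 38^32≡61 (mod 127).
38^32 = 38^(32) ≡ 61 (mod 127).
Check: 61² = 3721 ≡ 38 (mod 127). The two roots are 61 and 66.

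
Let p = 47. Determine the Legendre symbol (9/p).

1

Euler's criterion: (9/47) ≡ 9^23 (mod 47).
9^2 ≡ 34 (mod 47)
9^4 ≡ 28 (mod 47)
9^8 ≡ 32 (mod 47)
9^16 ≡ 37 (mod 47)
9^23 = 9^(16+4+2+1) ≡ 1 (mod 47).
Result is 1, so (9/47) = 1.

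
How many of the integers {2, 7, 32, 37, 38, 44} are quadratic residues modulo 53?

(2/53) = -1 → non-residue.
(7/53) = +1 → QR.
(32/53) = -1 → non-residue.
(37/53) = +1 → QR.
(38/53) = +1 → QR.
(44/53) = +1 → QR.
Total quadratic residues among the 6: 4.

4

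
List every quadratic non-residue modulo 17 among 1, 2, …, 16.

3, 5, 6, 7, 10, 11, 12, 14

Square k = 1,…,8 (k and 17−k give the same square):
1²=1, 2²=4, 3²=9, 4²=16, 5²≡8, 6²≡2, 7²≡15, 8²≡13 (mod 17).
The residues are {1, 2, 4, 8, 9, 13, 15, 16}; the non-residues are the remaining 8 nonzero classes.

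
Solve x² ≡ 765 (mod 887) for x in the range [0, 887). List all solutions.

Since 887 ≡ 3 (mod 4), a square root of 765 is 765^((887+1)/4) = 765^222 mod 887.
Repeated squaring: 765^2≡692, 765^4≡771, 765^8≡151, 765^16≡626, 765^32≡709, 765^64≡639, 765^128≡301 (mod 887).
765^222 = 765^(128+64+16+8+4+2) ≡ 600 (mod 887).
Check: 600² = 360000 ≡ 765 (mod 887). The two roots are 287 and 600.

287, 600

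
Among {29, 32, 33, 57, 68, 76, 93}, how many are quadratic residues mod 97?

(29/97) = -1 → non-residue.
(32/97) = +1 → QR.
(33/97) = +1 → QR.
(57/97) = -1 → non-residue.
(68/97) = -1 → non-residue.
(76/97) = -1 → non-residue.
(93/97) = +1 → QR.
Total quadratic residues among the 7: 3.

3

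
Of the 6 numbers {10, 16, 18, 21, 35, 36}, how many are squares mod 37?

4

(10/37) = +1 → QR.
(16/37) = +1 → QR.
(18/37) = -1 → non-residue.
(21/37) = +1 → QR.
(35/37) = -1 → non-residue.
(36/37) = +1 → QR.
Total quadratic residues among the 6: 4.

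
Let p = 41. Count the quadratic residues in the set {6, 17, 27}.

(6/41) = -1 → non-residue.
(17/41) = -1 → non-residue.
(27/41) = -1 → non-residue.
Total quadratic residues among the 3: 0.

0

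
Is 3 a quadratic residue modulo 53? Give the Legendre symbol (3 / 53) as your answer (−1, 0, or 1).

Euler's criterion: (3/53) ≡ 3^26 (mod 53).
3^2 ≡ 9 (mod 53)
3^4 ≡ 28 (mod 53)
3^8 ≡ 42 (mod 53)
3^16 ≡ 15 (mod 53)
3^26 = 3^(16+8+2) ≡ 52 (mod 53).
Result is 52 ≡ −1, so (3/53) = −1.

-1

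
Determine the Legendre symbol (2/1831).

Pull out 2: since 1831 ≡ 7 (mod 8), (2/1831) = +1.
Reached (1/1831) = 1. Collecting the sign flips along the way, the symbol is +1.

1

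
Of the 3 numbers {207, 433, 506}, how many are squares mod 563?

(207/563) = +1 → QR.
(433/563) = -1 → non-residue.
(506/563) = -1 → non-residue.
Total quadratic residues among the 3: 1.

1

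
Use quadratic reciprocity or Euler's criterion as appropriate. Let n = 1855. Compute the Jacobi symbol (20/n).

0

Pull out 2^2: since 1855 ≡ 7 (mod 8), (2/1855) = +1, so (2/1855)^2 = +1.
Reciprocity: 5 ≡ 1 and 1855 ≡ 3 (mod 4), so (5/1855) = +(1855/5).
Reduce top mod 5: now compute (0/5).
Top reduces to 0: gcd > 1, so the symbol is 0.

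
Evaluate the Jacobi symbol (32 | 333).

-1

Pull out 2^5: since 333 ≡ 5 (mod 8), (2/333) = -1, so (2/333)^5 = -1.
Reached (1/333) = 1. Collecting the sign flips along the way, the symbol is -1.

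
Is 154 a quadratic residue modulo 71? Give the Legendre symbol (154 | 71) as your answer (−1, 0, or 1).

1

Euler's criterion: (154/71) ≡ 12^35 (mod 71).
12^2 ≡ 2 (mod 71)
12^4 ≡ 4 (mod 71)
12^8 ≡ 16 (mod 71)
12^16 ≡ 43 (mod 71)
12^32 ≡ 3 (mod 71)
12^35 = 12^(32+2+1) ≡ 1 (mod 71).
Result is 1, so (154/71) = 1.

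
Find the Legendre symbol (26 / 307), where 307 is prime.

Pull out 2: since 307 ≡ 3 (mod 8), (2/307) = -1.
Reciprocity: 13 ≡ 1 and 307 ≡ 3 (mod 4), so (13/307) = +(307/13).
Reduce top mod 13: now compute (8/13).
Pull out 2^3: since 13 ≡ 5 (mod 8), (2/13) = -1, so (2/13)^3 = -1.
Reached (1/13) = 1. Collecting the sign flips along the way, the symbol is +1.

1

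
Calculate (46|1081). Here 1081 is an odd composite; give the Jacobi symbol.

0

Pull out 2: since 1081 ≡ 1 (mod 8), (2/1081) = +1.
Reciprocity: 23 ≡ 3 and 1081 ≡ 1 (mod 4), so (23/1081) = +(1081/23).
Reduce top mod 23: now compute (0/23).
Top reduces to 0: gcd > 1, so the symbol is 0.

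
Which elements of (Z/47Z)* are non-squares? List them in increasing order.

5,10,11,13,15,19,20,22,23,26,29,30,31,33,35,38,39,40,41,43,44,45,46

Square k = 1,…,23 (k and 47−k give the same square):
1²=1, 2²=4, 3²=9, 4²=16, 5²=25, 6²=36, 7²≡2, 8²≡17, 9²≡34, 10²≡6, 11²≡27, 12²≡3, 13²≡28, 14²≡8, 15²≡37, 16²≡21, 17²≡7, 18²≡42, 19²≡32, 20²≡24, 21²≡18, 22²≡14, 23²≡12 (mod 47).
The residues are {1, 2, 3, 4, 6, 7, 8, 9, 12, 14, 16, 17, 18, 21, 24, 25, 27, 28, 32, 34, 36, 37, 42}; the non-residues are the remaining 23 nonzero classes.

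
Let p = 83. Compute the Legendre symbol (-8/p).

First reduce: -8 ≡ 75 (mod 83).
Reciprocity: 75 ≡ 3 and 83 ≡ 3 (mod 4), so (75/83) = −(83/75).
Reduce top mod 75: now compute (8/75).
Pull out 2^3: since 75 ≡ 3 (mod 8), (2/75) = -1, so (2/75)^3 = -1.
Reached (1/75) = 1. Collecting the sign flips along the way, the symbol is +1.

1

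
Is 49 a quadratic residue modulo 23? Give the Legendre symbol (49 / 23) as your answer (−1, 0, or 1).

1

First reduce: 49 ≡ 3 (mod 23).
Reciprocity: 3 ≡ 3 and 23 ≡ 3 (mod 4), so (3/23) = −(23/3).
Reduce top mod 3: now compute (2/3).
Pull out 2: since 3 ≡ 3 (mod 8), (2/3) = -1.
Reached (1/3) = 1. Collecting the sign flips along the way, the symbol is +1.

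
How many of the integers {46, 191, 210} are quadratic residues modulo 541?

0

(46/541) = -1 → non-residue.
(191/541) = -1 → non-residue.
(210/541) = -1 → non-residue.
Total quadratic residues among the 3: 0.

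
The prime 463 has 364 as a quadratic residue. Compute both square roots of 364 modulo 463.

Since 463 ≡ 3 (mod 4), a square root of 364 is 364^((463+1)/4) = 364^116 mod 463.
Repeated squaring: 364^2≡78, 364^4≡65, 364^8≡58, 364^16≡123, 364^32≡313, 364^64≡276 (mod 463).
364^116 = 364^(64+32+16+4) ≡ 144 (mod 463).
Check: 144² = 20736 ≡ 364 (mod 463). The two roots are 144 and 319.

144, 319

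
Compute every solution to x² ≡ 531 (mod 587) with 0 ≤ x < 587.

Since 587 ≡ 3 (mod 4), a square root of 531 is 531^((587+1)/4) = 531^147 mod 587.
Repeated squaring: 531^2≡201, 531^4≡485, 531^8≡425, 531^16≡416, 531^32≡478, 531^64≡141, 531^128≡510 (mod 587).
531^147 = 531^(128+16+2+1) ≡ 356 (mod 587).
Check: 356² = 126736 ≡ 531 (mod 587). The two roots are 231 and 356.

231, 356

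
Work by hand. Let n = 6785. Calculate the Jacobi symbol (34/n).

1

Pull out 2: since 6785 ≡ 1 (mod 8), (2/6785) = +1.
Reciprocity: 17 ≡ 1 and 6785 ≡ 1 (mod 4), so (17/6785) = +(6785/17).
Reduce top mod 17: now compute (2/17).
Pull out 2: since 17 ≡ 1 (mod 8), (2/17) = +1.
Reached (1/17) = 1. Collecting the sign flips along the way, the symbol is +1.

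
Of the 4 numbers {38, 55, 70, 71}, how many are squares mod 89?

2

(38/89) = -1 → non-residue.
(55/89) = +1 → QR.
(70/89) = -1 → non-residue.
(71/89) = +1 → QR.
Total quadratic residues among the 4: 2.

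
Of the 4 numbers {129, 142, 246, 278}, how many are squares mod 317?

2

(129/317) = -1 → non-residue.
(142/317) = +1 → QR.
(246/317) = -1 → non-residue.
(278/317) = +1 → QR.
Total quadratic residues among the 4: 2.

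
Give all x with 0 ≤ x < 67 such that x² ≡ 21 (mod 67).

17, 50

Since 67 ≡ 3 (mod 4), a square root of 21 is 21^((67+1)/4) = 21^17 mod 67.
Repeated squaring: 21^2≡39, 21^4≡47, 21^8≡65, 21^16≡4 (mod 67).
21^17 = 21^(16+1) ≡ 17 (mod 67).
Check: 17² = 289 ≡ 21 (mod 67). The two roots are 17 and 50.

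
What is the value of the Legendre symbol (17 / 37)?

-1

Reciprocity: 17 ≡ 1 and 37 ≡ 1 (mod 4), so (17/37) = +(37/17).
Reduce top mod 17: now compute (3/17).
Reciprocity: 3 ≡ 3 and 17 ≡ 1 (mod 4), so (3/17) = +(17/3).
Reduce top mod 3: now compute (2/3).
Pull out 2: since 3 ≡ 3 (mod 8), (2/3) = -1.
Reached (1/3) = 1. Collecting the sign flips along the way, the symbol is -1.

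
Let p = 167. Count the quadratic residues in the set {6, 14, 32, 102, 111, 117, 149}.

(6/167) = +1 → QR.
(14/167) = +1 → QR.
(32/167) = +1 → QR.
(102/167) = -1 → non-residue.
(111/167) = -1 → non-residue.
(117/167) = -1 → non-residue.
(149/167) = -1 → non-residue.
Total quadratic residues among the 7: 3.

3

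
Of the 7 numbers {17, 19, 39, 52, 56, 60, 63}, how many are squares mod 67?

5

(17/67) = +1 → QR.
(19/67) = +1 → QR.
(39/67) = +1 → QR.
(52/67) = -1 → non-residue.
(56/67) = +1 → QR.
(60/67) = +1 → QR.
(63/67) = -1 → non-residue.
Total quadratic residues among the 7: 5.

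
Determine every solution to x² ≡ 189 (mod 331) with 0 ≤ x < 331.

92, 239

Since 331 ≡ 3 (mod 4), a square root of 189 is 189^((331+1)/4) = 189^83 mod 331.
Repeated squaring: 189^2≡304, 189^4≡67, 189^8≡186, 189^16≡172, 189^32≡125, 189^64≡68 (mod 331).
189^83 = 189^(64+16+2+1) ≡ 239 (mod 331).
Check: 239² = 57121 ≡ 189 (mod 331). The two roots are 92 and 239.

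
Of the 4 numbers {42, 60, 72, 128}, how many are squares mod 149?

1

(42/149) = +1 → QR.
(60/149) = -1 → non-residue.
(72/149) = -1 → non-residue.
(128/149) = -1 → non-residue.
Total quadratic residues among the 4: 1.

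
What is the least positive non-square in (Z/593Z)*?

3

(2/593) = +1, so 2 is a residue.
(3/593) = −1, so 3 is the smallest positive non-residue mod 593.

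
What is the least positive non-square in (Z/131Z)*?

(2/131) = −1, so 2 is the smallest positive non-residue mod 131.

2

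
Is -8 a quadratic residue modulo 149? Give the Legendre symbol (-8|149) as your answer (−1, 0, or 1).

-1

First reduce: -8 ≡ 141 (mod 149).
Reciprocity: 141 ≡ 1 and 149 ≡ 1 (mod 4), so (141/149) = +(149/141).
Reduce top mod 141: now compute (8/141).
Pull out 2^3: since 141 ≡ 5 (mod 8), (2/141) = -1, so (2/141)^3 = -1.
Reached (1/141) = 1. Collecting the sign flips along the way, the symbol is -1.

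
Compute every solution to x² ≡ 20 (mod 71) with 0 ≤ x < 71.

34, 37

Since 71 ≡ 3 (mod 4), a square root of 20 is 20^((71+1)/4) = 20^18 mod 71.
Repeated squaring: 20^2≡45, 20^4≡37, 20^8≡20, 20^16≡45 (mod 71).
20^18 = 20^(16+2) ≡ 37 (mod 71).
Check: 37² = 1369 ≡ 20 (mod 71). The two roots are 34 and 37.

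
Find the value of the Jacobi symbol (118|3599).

Pull out 2: since 3599 ≡ 7 (mod 8), (2/3599) = +1.
Reciprocity: 59 ≡ 3 and 3599 ≡ 3 (mod 4), so (59/3599) = −(3599/59).
Reduce top mod 59: now compute (0/59).
Top reduces to 0: gcd > 1, so the symbol is 0.

0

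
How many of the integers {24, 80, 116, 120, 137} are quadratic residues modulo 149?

4

(24/149) = +1 → QR.
(80/149) = +1 → QR.
(116/149) = +1 → QR.
(120/149) = +1 → QR.
(137/149) = -1 → non-residue.
Total quadratic residues among the 5: 4.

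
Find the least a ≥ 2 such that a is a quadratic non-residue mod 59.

(2/59) = −1, so 2 is the smallest positive non-residue mod 59.

2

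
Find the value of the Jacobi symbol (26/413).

-1

Pull out 2: since 413 ≡ 5 (mod 8), (2/413) = -1.
Reciprocity: 13 ≡ 1 and 413 ≡ 1 (mod 4), so (13/413) = +(413/13).
Reduce top mod 13: now compute (10/13).
Pull out 2: since 13 ≡ 5 (mod 8), (2/13) = -1.
Reciprocity: 5 ≡ 1 and 13 ≡ 1 (mod 4), so (5/13) = +(13/5).
Reduce top mod 5: now compute (3/5).
Reciprocity: 3 ≡ 3 and 5 ≡ 1 (mod 4), so (3/5) = +(5/3).
Reduce top mod 3: now compute (2/3).
Pull out 2: since 3 ≡ 3 (mod 8), (2/3) = -1.
Reached (1/3) = 1. Collecting the sign flips along the way, the symbol is -1.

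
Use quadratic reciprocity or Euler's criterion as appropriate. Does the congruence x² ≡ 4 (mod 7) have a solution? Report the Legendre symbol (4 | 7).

1

Pull out 2^2: since 7 ≡ 7 (mod 8), (2/7) = +1, so (2/7)^2 = +1.
Reached (1/7) = 1. Collecting the sign flips along the way, the symbol is +1.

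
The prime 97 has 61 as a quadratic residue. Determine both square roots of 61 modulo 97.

97 ≡ 1 (mod 4), so we find a root by search.
Trying successive values, 35² = 1225 ≡ 61 (mod 97). The other root is 97 − 35 = 62.

35, 62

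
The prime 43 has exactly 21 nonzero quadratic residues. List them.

1, 4, 6, 9, 10, 11, 13, 14, 15, 16, 17, 21, 23, 24, 25, 31, 35, 36, 38, 40, 41

Square k = 1,…,21 (k and 43−k give the same square):
1²=1, 2²=4, 3²=9, 4²=16, 5²=25, 6²=36, 7²≡6, 8²≡21, 9²≡38, 10²≡14, 11²≡35, 12²≡15, 13²≡40, 14²≡24, 15²≡10, 16²≡41, 17²≡31, 18²≡23, 19²≡17, 20²≡13, 21²≡11 (mod 43).
So the quadratic residues mod 43 are {1, 4, 6, 9, 10, 11, 13, 14, 15, 16, 17, 21, 23, 24, 25, 31, 35, 36, 38, 40, 41}.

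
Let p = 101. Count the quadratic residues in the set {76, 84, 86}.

2

(76/101) = +1 → QR.
(84/101) = +1 → QR.
(86/101) = -1 → non-residue.
Total quadratic residues among the 3: 2.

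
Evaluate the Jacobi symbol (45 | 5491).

1

Reciprocity: 45 ≡ 1 and 5491 ≡ 3 (mod 4), so (45/5491) = +(5491/45).
Reduce top mod 45: now compute (1/45).
Reached (1/45) = 1. Collecting the sign flips along the way, the symbol is +1.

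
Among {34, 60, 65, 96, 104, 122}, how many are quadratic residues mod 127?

(34/127) = +1 → QR.
(60/127) = +1 → QR.
(65/127) = -1 → non-residue.
(96/127) = -1 → non-residue.
(104/127) = +1 → QR.
(122/127) = +1 → QR.
Total quadratic residues among the 6: 4.

4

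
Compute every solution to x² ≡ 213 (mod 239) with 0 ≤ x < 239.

Since 239 ≡ 3 (mod 4), a square root of 213 is 213^((239+1)/4) = 213^60 mod 239.
Repeated squaring: 213^2≡198, 213^4≡8, 213^8≡64, 213^16≡33, 213^32≡133 (mod 239).
213^60 = 213^(32+16+8+4) ≡ 90 (mod 239).
Check: 90² = 8100 ≡ 213 (mod 239). The two roots are 90 and 149.

90, 149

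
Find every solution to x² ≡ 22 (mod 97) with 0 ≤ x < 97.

33, 64

97 ≡ 1 (mod 4), so we find a root by search.
Trying successive values, 33² = 1089 ≡ 22 (mod 97). The other root is 97 − 33 = 64.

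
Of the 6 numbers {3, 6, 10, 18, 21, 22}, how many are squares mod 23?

(3/23) = +1 → QR.
(6/23) = +1 → QR.
(10/23) = -1 → non-residue.
(18/23) = +1 → QR.
(21/23) = -1 → non-residue.
(22/23) = -1 → non-residue.
Total quadratic residues among the 6: 3.

3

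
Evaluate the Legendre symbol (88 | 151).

Euler's criterion: (88/151) ≡ 88^75 (mod 151).
88^2 ≡ 43 (mod 151)
88^4 ≡ 37 (mod 151)
88^8 ≡ 10 (mod 151)
88^16 ≡ 100 (mod 151)
88^32 ≡ 34 (mod 151)
88^64 ≡ 99 (mod 151)
88^75 = 88^(64+8+2+1) ≡ 1 (mod 151).
Result is 1, so (88/151) = 1.

1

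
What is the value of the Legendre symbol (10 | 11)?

Euler's criterion: (10/11) ≡ 10^5 (mod 11).
10^2 ≡ 1 (mod 11)
10^4 ≡ 1 (mod 11)
10^5 = 10^(4+1) ≡ 10 (mod 11).
Result is 10 ≡ −1, so (10/11) = −1.

-1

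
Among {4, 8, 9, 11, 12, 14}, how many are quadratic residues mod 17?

3

(4/17) = +1 → QR.
(8/17) = +1 → QR.
(9/17) = +1 → QR.
(11/17) = -1 → non-residue.
(12/17) = -1 → non-residue.
(14/17) = -1 → non-residue.
Total quadratic residues among the 6: 3.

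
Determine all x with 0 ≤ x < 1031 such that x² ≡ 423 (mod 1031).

199, 832

Since 1031 ≡ 3 (mod 4), a square root of 423 is 423^((1031+1)/4) = 423^258 mod 1031.
Repeated squaring: 423^2≡566, 423^4≡746, 423^8≡807, 423^16≡688, 423^32≡115, 423^64≡853, 423^128≡754, 423^256≡435 (mod 1031).
423^258 = 423^(256+2) ≡ 832 (mod 1031).
Check: 832² = 692224 ≡ 423 (mod 1031). The two roots are 199 and 832.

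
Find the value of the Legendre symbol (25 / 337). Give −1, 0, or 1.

1

Reciprocity: 25 ≡ 1 and 337 ≡ 1 (mod 4), so (25/337) = +(337/25).
Reduce top mod 25: now compute (12/25).
Pull out 2^2: since 25 ≡ 1 (mod 8), (2/25) = +1, so (2/25)^2 = +1.
Reciprocity: 3 ≡ 3 and 25 ≡ 1 (mod 4), so (3/25) = +(25/3).
Reduce top mod 3: now compute (1/3).
Reached (1/3) = 1. Collecting the sign flips along the way, the symbol is +1.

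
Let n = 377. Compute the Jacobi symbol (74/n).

Pull out 2: since 377 ≡ 1 (mod 8), (2/377) = +1.
Reciprocity: 37 ≡ 1 and 377 ≡ 1 (mod 4), so (37/377) = +(377/37).
Reduce top mod 37: now compute (7/37).
Reciprocity: 7 ≡ 3 and 37 ≡ 1 (mod 4), so (7/37) = +(37/7).
Reduce top mod 7: now compute (2/7).
Pull out 2: since 7 ≡ 7 (mod 8), (2/7) = +1.
Reached (1/7) = 1. Collecting the sign flips along the way, the symbol is +1.

1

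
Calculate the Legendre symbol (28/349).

-1

Euler's criterion: (28/349) ≡ 28^174 (mod 349).
28^2 ≡ 86 (mod 349)
28^4 ≡ 67 (mod 349)
28^8 ≡ 301 (mod 349)
28^16 ≡ 210 (mod 349)
28^32 ≡ 126 (mod 349)
28^64 ≡ 171 (mod 349)
28^128 ≡ 274 (mod 349)
28^174 = 28^(128+32+8+4+2) ≡ 348 (mod 349).
Result is 348 ≡ −1, so (28/349) = −1.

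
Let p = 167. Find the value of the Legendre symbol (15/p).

-1

Euler's criterion: (15/167) ≡ 15^83 (mod 167).
15^2 ≡ 58 (mod 167)
15^4 ≡ 24 (mod 167)
15^8 ≡ 75 (mod 167)
15^16 ≡ 114 (mod 167)
15^32 ≡ 137 (mod 167)
15^64 ≡ 65 (mod 167)
15^83 = 15^(64+16+2+1) ≡ 166 (mod 167).
Result is 166 ≡ −1, so (15/167) = −1.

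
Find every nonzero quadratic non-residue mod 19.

2, 3, 8, 10, 12, 13, 14, 15, 18

Square k = 1,…,9 (k and 19−k give the same square):
1²=1, 2²=4, 3²=9, 4²=16, 5²≡6, 6²≡17, 7²≡11, 8²≡7, 9²≡5 (mod 19).
The residues are {1, 4, 5, 6, 7, 9, 11, 16, 17}; the non-residues are the remaining 9 nonzero classes.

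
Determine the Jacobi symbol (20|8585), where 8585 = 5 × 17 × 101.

0

Pull out 2^2: since 8585 ≡ 1 (mod 8), (2/8585) = +1, so (2/8585)^2 = +1.
Reciprocity: 5 ≡ 1 and 8585 ≡ 1 (mod 4), so (5/8585) = +(8585/5).
Reduce top mod 5: now compute (0/5).
Top reduces to 0: gcd > 1, so the symbol is 0.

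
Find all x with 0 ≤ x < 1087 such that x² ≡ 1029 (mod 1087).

Since 1087 ≡ 3 (mod 4), a square root of 1029 is 1029^((1087+1)/4) = 1029^272 mod 1087.
Repeated squaring: 1029^2≡103, 1029^4≡826, 1029^8≡727, 1029^16≡247, 1029^32≡137, 1029^64≡290, 1029^128≡401, 1029^256≡1012 (mod 1087).
1029^272 = 1029^(256+16) ≡ 1041 (mod 1087).
Check: 1041² = 1083681 ≡ 1029 (mod 1087). The two roots are 46 and 1041.

46, 1041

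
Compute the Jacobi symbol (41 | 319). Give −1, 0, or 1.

Reciprocity: 41 ≡ 1 and 319 ≡ 3 (mod 4), so (41/319) = +(319/41).
Reduce top mod 41: now compute (32/41).
Pull out 2^5: since 41 ≡ 1 (mod 8), (2/41) = +1, so (2/41)^5 = +1.
Reached (1/41) = 1. Collecting the sign flips along the way, the symbol is +1.

1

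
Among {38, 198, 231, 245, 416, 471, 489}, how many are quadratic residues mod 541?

3

(38/541) = -1 → non-residue.
(198/541) = +1 → QR.
(231/541) = -1 → non-residue.
(245/541) = +1 → QR.
(416/541) = +1 → QR.
(471/541) = -1 → non-residue.
(489/541) = -1 → non-residue.
Total quadratic residues among the 7: 3.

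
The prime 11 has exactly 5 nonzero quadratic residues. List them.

Square k = 1,…,5 (k and 11−k give the same square):
1²=1, 2²=4, 3²=9, 4²≡5, 5²≡3 (mod 11).
So the quadratic residues mod 11 are {1, 3, 4, 5, 9}.

1, 3, 4, 5, 9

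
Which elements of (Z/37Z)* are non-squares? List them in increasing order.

2, 5, 6, 8, 13, 14, 15, 17, 18, 19, 20, 22, 23, 24, 29, 31, 32, 35

Square k = 1,…,18 (k and 37−k give the same square):
1²=1, 2²=4, 3²=9, 4²=16, 5²=25, 6²=36, 7²≡12, 8²≡27, 9²≡7, 10²≡26, 11²≡10, 12²≡33, 13²≡21, 14²≡11, 15²≡3, 16²≡34, 17²≡30, 18²≡28 (mod 37).
The residues are {1, 3, 4, 7, 9, 10, 11, 12, 16, 21, 25, 26, 27, 28, 30, 33, 34, 36}; the non-residues are the remaining 18 nonzero classes.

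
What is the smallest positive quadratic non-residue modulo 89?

(2/89) = +1, so 2 is a residue.
(3/89) = −1, so 3 is the smallest positive non-residue mod 89.

3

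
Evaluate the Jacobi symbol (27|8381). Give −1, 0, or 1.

Reciprocity: 27 ≡ 3 and 8381 ≡ 1 (mod 4), so (27/8381) = +(8381/27).
Reduce top mod 27: now compute (11/27).
Reciprocity: 11 ≡ 3 and 27 ≡ 3 (mod 4), so (11/27) = −(27/11).
Reduce top mod 11: now compute (5/11).
Reciprocity: 5 ≡ 1 and 11 ≡ 3 (mod 4), so (5/11) = +(11/5).
Reduce top mod 5: now compute (1/5).
Reached (1/5) = 1. Collecting the sign flips along the way, the symbol is -1.

-1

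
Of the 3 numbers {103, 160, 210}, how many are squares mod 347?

1

(103/347) = -1 → non-residue.
(160/347) = +1 → QR.
(210/347) = -1 → non-residue.
Total quadratic residues among the 3: 1.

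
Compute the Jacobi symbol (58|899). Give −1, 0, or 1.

Pull out 2: since 899 ≡ 3 (mod 8), (2/899) = -1.
Reciprocity: 29 ≡ 1 and 899 ≡ 3 (mod 4), so (29/899) = +(899/29).
Reduce top mod 29: now compute (0/29).
Top reduces to 0: gcd > 1, so the symbol is 0.

0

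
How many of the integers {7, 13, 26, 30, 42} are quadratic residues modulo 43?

1

(7/43) = -1 → non-residue.
(13/43) = +1 → QR.
(26/43) = -1 → non-residue.
(30/43) = -1 → non-residue.
(42/43) = -1 → non-residue.
Total quadratic residues among the 5: 1.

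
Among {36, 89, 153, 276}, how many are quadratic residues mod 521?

(36/521) = +1 → QR.
(89/521) = -1 → non-residue.
(153/521) = -1 → non-residue.
(276/521) = +1 → QR.
Total quadratic residues among the 4: 2.

2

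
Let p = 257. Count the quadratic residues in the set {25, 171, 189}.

(25/257) = +1 → QR.
(171/257) = -1 → non-residue.
(189/257) = +1 → QR.
Total quadratic residues among the 3: 2.

2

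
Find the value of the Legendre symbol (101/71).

First reduce: 101 ≡ 30 (mod 71).
Pull out 2: since 71 ≡ 7 (mod 8), (2/71) = +1.
Reciprocity: 15 ≡ 3 and 71 ≡ 3 (mod 4), so (15/71) = −(71/15).
Reduce top mod 15: now compute (11/15).
Reciprocity: 11 ≡ 3 and 15 ≡ 3 (mod 4), so (11/15) = −(15/11).
Reduce top mod 11: now compute (4/11).
Pull out 2^2: since 11 ≡ 3 (mod 8), (2/11) = -1, so (2/11)^2 = +1.
Reached (1/11) = 1. Collecting the sign flips along the way, the symbol is +1.

1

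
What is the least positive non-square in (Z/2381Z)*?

(2/2381) = −1, so 2 is the smallest positive non-residue mod 2381.

2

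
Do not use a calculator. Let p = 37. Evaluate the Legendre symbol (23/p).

-1

Reciprocity: 23 ≡ 3 and 37 ≡ 1 (mod 4), so (23/37) = +(37/23).
Reduce top mod 23: now compute (14/23).
Pull out 2: since 23 ≡ 7 (mod 8), (2/23) = +1.
Reciprocity: 7 ≡ 3 and 23 ≡ 3 (mod 4), so (7/23) = −(23/7).
Reduce top mod 7: now compute (2/7).
Pull out 2: since 7 ≡ 7 (mod 8), (2/7) = +1.
Reached (1/7) = 1. Collecting the sign flips along the way, the symbol is -1.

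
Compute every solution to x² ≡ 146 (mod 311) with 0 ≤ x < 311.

Since 311 ≡ 3 (mod 4), a square root of 146 is 146^((311+1)/4) = 146^78 mod 311.
Repeated squaring: 146^2≡168, 146^4≡234, 146^8≡20, 146^16≡89, 146^32≡146, 146^64≡168 (mod 311).
146^78 = 146^(64+8+4+2) ≡ 89 (mod 311).
Check: 89² = 7921 ≡ 146 (mod 311). The two roots are 89 and 222.

89, 222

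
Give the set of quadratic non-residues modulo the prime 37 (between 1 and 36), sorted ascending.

Square k = 1,…,18 (k and 37−k give the same square):
1²=1, 2²=4, 3²=9, 4²=16, 5²=25, 6²=36, 7²≡12, 8²≡27, 9²≡7, 10²≡26, 11²≡10, 12²≡33, 13²≡21, 14²≡11, 15²≡3, 16²≡34, 17²≡30, 18²≡28 (mod 37).
The residues are {1, 3, 4, 7, 9, 10, 11, 12, 16, 21, 25, 26, 27, 28, 30, 33, 34, 36}; the non-residues are the remaining 18 nonzero classes.

2 5 6 8 13 14 15 17 18 19 20 22 23 24 29 31 32 35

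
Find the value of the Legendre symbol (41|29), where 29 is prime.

-1

Euler's criterion: (41/29) ≡ 12^14 (mod 29).
12^2 ≡ 28 (mod 29)
12^4 ≡ 1 (mod 29)
12^8 ≡ 1 (mod 29)
12^14 = 12^(8+4+2) ≡ 28 (mod 29).
Result is 28 ≡ −1, so (41/29) = −1.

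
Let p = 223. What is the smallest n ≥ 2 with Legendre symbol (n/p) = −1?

(2/223) = +1, so 2 is a residue.
(3/223) = −1, so 3 is the smallest positive non-residue mod 223.

3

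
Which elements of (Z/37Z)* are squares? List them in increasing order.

Square k = 1,…,18 (k and 37−k give the same square):
1²=1, 2²=4, 3²=9, 4²=16, 5²=25, 6²=36, 7²≡12, 8²≡27, 9²≡7, 10²≡26, 11²≡10, 12²≡33, 13²≡21, 14²≡11, 15²≡3, 16²≡34, 17²≡30, 18²≡28 (mod 37).
So the quadratic residues mod 37 are {1, 3, 4, 7, 9, 10, 11, 12, 16, 21, 25, 26, 27, 28, 30, 33, 34, 36}.

1 3 4 7 9 10 11 12 16 21 25 26 27 28 30 33 34 36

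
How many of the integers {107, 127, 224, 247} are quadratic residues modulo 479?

3

(107/479) = +1 → QR.
(127/479) = -1 → non-residue.
(224/479) = +1 → QR.
(247/479) = +1 → QR.
Total quadratic residues among the 4: 3.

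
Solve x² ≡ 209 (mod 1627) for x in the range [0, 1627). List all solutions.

Since 1627 ≡ 3 (mod 4), a square root of 209 is 209^((1627+1)/4) = 209^407 mod 1627.
Repeated squaring: 209^2≡1379, 209^4≡1305, 209^8≡1183, 209^16≡269, 209^32≡773, 209^64≡420, 209^128≡684, 209^256≡907 (mod 1627).
209^407 = 209^(256+128+16+4+2+1) ≡ 1512 (mod 1627).
Check: 1512² = 2286144 ≡ 209 (mod 1627). The two roots are 115 and 1512.

115, 1512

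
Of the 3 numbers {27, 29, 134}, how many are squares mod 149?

1

(27/149) = -1 → non-residue.
(29/149) = +1 → QR.
(134/149) = -1 → non-residue.
Total quadratic residues among the 3: 1.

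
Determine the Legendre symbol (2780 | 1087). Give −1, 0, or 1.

First reduce: 2780 ≡ 606 (mod 1087).
Pull out 2: since 1087 ≡ 7 (mod 8), (2/1087) = +1.
Reciprocity: 303 ≡ 3 and 1087 ≡ 3 (mod 4), so (303/1087) = −(1087/303).
Reduce top mod 303: now compute (178/303).
Pull out 2: since 303 ≡ 7 (mod 8), (2/303) = +1.
Reciprocity: 89 ≡ 1 and 303 ≡ 3 (mod 4), so (89/303) = +(303/89).
Reduce top mod 89: now compute (36/89).
Pull out 2^2: since 89 ≡ 1 (mod 8), (2/89) = +1, so (2/89)^2 = +1.
Reciprocity: 9 ≡ 1 and 89 ≡ 1 (mod 4), so (9/89) = +(89/9).
Reduce top mod 9: now compute (8/9).
Pull out 2^3: since 9 ≡ 1 (mod 8), (2/9) = +1, so (2/9)^3 = +1.
Reached (1/9) = 1. Collecting the sign flips along the way, the symbol is -1.

-1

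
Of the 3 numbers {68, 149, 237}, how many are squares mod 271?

1

(68/271) = +1 → QR.
(149/271) = -1 → non-residue.
(237/271) = -1 → non-residue.
Total quadratic residues among the 3: 1.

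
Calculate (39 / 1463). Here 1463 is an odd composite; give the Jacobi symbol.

Reciprocity: 39 ≡ 3 and 1463 ≡ 3 (mod 4), so (39/1463) = −(1463/39).
Reduce top mod 39: now compute (20/39).
Pull out 2^2: since 39 ≡ 7 (mod 8), (2/39) = +1, so (2/39)^2 = +1.
Reciprocity: 5 ≡ 1 and 39 ≡ 3 (mod 4), so (5/39) = +(39/5).
Reduce top mod 5: now compute (4/5).
Pull out 2^2: since 5 ≡ 5 (mod 8), (2/5) = -1, so (2/5)^2 = +1.
Reached (1/5) = 1. Collecting the sign flips along the way, the symbol is -1.

-1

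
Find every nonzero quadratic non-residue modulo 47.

Square k = 1,…,23 (k and 47−k give the same square):
1²=1, 2²=4, 3²=9, 4²=16, 5²=25, 6²=36, 7²≡2, 8²≡17, 9²≡34, 10²≡6, 11²≡27, 12²≡3, 13²≡28, 14²≡8, 15²≡37, 16²≡21, 17²≡7, 18²≡42, 19²≡32, 20²≡24, 21²≡18, 22²≡14, 23²≡12 (mod 47).
The residues are {1, 2, 3, 4, 6, 7, 8, 9, 12, 14, 16, 17, 18, 21, 24, 25, 27, 28, 32, 34, 36, 37, 42}; the non-residues are the remaining 23 nonzero classes.

5,10,11,13,15,19,20,22,23,26,29,30,31,33,35,38,39,40,41,43,44,45,46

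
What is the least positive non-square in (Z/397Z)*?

(2/397) = −1, so 2 is the smallest positive non-residue mod 397.

2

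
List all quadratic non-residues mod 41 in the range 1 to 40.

3,6,7,11,12,13,14,15,17,19,22,24,26,27,28,29,30,34,35,38

Square k = 1,…,20 (k and 41−k give the same square):
1²=1, 2²=4, 3²=9, 4²=16, 5²=25, 6²=36, 7²≡8, 8²≡23, 9²≡40, 10²≡18, 11²≡39, 12²≡21, 13²≡5, 14²≡32, 15²≡20, 16²≡10, 17²≡2, 18²≡37, 19²≡33, 20²≡31 (mod 41).
The residues are {1, 2, 4, 5, 8, 9, 10, 16, 18, 20, 21, 23, 25, 31, 32, 33, 36, 37, 39, 40}; the non-residues are the remaining 20 nonzero classes.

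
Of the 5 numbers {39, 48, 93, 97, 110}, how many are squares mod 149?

2

(39/149) = +1 → QR.
(48/149) = -1 → non-residue.
(93/149) = -1 → non-residue.
(97/149) = -1 → non-residue.
(110/149) = +1 → QR.
Total quadratic residues among the 5: 2.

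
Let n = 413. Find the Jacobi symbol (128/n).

-1

Pull out 2^7: since 413 ≡ 5 (mod 8), (2/413) = -1, so (2/413)^7 = -1.
Reached (1/413) = 1. Collecting the sign flips along the way, the symbol is -1.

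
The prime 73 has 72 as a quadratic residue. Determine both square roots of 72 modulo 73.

27, 46

73 ≡ 1 (mod 4), so we find a root by search.
Trying successive values, 27² = 729 ≡ 72 (mod 73). The other root is 73 − 27 = 46.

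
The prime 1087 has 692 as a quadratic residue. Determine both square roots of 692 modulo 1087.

523, 564

Since 1087 ≡ 3 (mod 4), a square root of 692 is 692^((1087+1)/4) = 692^272 mod 1087.
Repeated squaring: 692^2≡584, 692^4≡825, 692^8≡163, 692^16≡481, 692^32≡917, 692^64≡638, 692^128≡506, 692^256≡591 (mod 1087).
692^272 = 692^(256+16) ≡ 564 (mod 1087).
Check: 564² = 318096 ≡ 692 (mod 1087). The two roots are 523 and 564.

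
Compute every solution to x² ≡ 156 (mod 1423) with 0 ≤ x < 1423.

200, 1223

Since 1423 ≡ 3 (mod 4), a square root of 156 is 156^((1423+1)/4) = 156^356 mod 1423.
Repeated squaring: 156^2≡145, 156^4≡1103, 156^8≡1367, 156^16≡290, 156^32≡143, 156^64≡527, 156^128≡244, 156^256≡1193 (mod 1423).
156^356 = 156^(256+64+32+4) ≡ 200 (mod 1423).
Check: 200² = 40000 ≡ 156 (mod 1423). The two roots are 200 and 1223.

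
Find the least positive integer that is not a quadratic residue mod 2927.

(2/2927) = +1, so 2 is a residue.
(3/2927) = +1, so 3 is a residue.
(4/2927) = +1, so 4 is a residue.
(5/2927) = −1, so 5 is the smallest positive non-residue mod 2927.

5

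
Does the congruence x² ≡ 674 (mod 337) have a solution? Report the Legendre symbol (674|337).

0

First reduce: 674 ≡ 0 (mod 337).
Top reduces to 0: gcd > 1, so the symbol is 0.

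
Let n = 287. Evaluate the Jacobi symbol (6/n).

Pull out 2: since 287 ≡ 7 (mod 8), (2/287) = +1.
Reciprocity: 3 ≡ 3 and 287 ≡ 3 (mod 4), so (3/287) = −(287/3).
Reduce top mod 3: now compute (2/3).
Pull out 2: since 3 ≡ 3 (mod 8), (2/3) = -1.
Reached (1/3) = 1. Collecting the sign flips along the way, the symbol is +1.

1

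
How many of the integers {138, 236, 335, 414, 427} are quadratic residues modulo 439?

(138/439) = +1 → QR.
(236/439) = -1 → non-residue.
(335/439) = -1 → non-residue.
(414/439) = -1 → non-residue.
(427/439) = +1 → QR.
Total quadratic residues among the 5: 2.

2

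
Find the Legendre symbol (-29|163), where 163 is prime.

1

Euler's criterion: (-29/163) ≡ 134^81 (mod 163).
134^2 ≡ 26 (mod 163)
134^4 ≡ 24 (mod 163)
134^8 ≡ 87 (mod 163)
134^16 ≡ 71 (mod 163)
134^32 ≡ 151 (mod 163)
134^64 ≡ 144 (mod 163)
134^81 = 134^(64+16+1) ≡ 1 (mod 163).
Result is 1, so (-29/163) = 1.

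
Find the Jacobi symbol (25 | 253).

1

Reciprocity: 25 ≡ 1 and 253 ≡ 1 (mod 4), so (25/253) = +(253/25).
Reduce top mod 25: now compute (3/25).
Reciprocity: 3 ≡ 3 and 25 ≡ 1 (mod 4), so (3/25) = +(25/3).
Reduce top mod 3: now compute (1/3).
Reached (1/3) = 1. Collecting the sign flips along the way, the symbol is +1.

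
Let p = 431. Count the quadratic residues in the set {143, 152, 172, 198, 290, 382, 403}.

(143/431) = -1 → non-residue.
(152/431) = +1 → QR.
(172/431) = -1 → non-residue.
(198/431) = +1 → QR.
(290/431) = +1 → QR.
(382/431) = -1 → non-residue.
(403/431) = +1 → QR.
Total quadratic residues among the 7: 4.

4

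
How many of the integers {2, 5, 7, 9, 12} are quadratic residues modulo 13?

(2/13) = -1 → non-residue.
(5/13) = -1 → non-residue.
(7/13) = -1 → non-residue.
(9/13) = +1 → QR.
(12/13) = +1 → QR.
Total quadratic residues among the 5: 2.

2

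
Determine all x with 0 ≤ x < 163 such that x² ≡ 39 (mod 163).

56, 107

Since 163 ≡ 3 (mod 4), a square root of 39 is 39^((163+1)/4) = 39^41 mod 163.
Repeated squaring: 39^2≡54, 39^4≡145, 39^8≡161, 39^16≡4, 39^32≡16 (mod 163).
39^41 = 39^(32+8+1) ≡ 56 (mod 163).
Check: 56² = 3136 ≡ 39 (mod 163). The two roots are 56 and 107.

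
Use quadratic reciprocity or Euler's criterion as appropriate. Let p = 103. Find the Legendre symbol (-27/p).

1

Euler's criterion: (-27/103) ≡ 76^51 (mod 103).
76^2 ≡ 8 (mod 103)
76^4 ≡ 64 (mod 103)
76^8 ≡ 79 (mod 103)
76^16 ≡ 61 (mod 103)
76^32 ≡ 13 (mod 103)
76^51 = 76^(32+16+2+1) ≡ 1 (mod 103).
Result is 1, so (-27/103) = 1.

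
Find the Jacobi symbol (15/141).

0

Reciprocity: 15 ≡ 3 and 141 ≡ 1 (mod 4), so (15/141) = +(141/15).
Reduce top mod 15: now compute (6/15).
Pull out 2: since 15 ≡ 7 (mod 8), (2/15) = +1.
Reciprocity: 3 ≡ 3 and 15 ≡ 3 (mod 4), so (3/15) = −(15/3).
Reduce top mod 3: now compute (0/3).
Top reduces to 0: gcd > 1, so the symbol is 0.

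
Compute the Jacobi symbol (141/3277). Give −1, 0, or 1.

1

Reciprocity: 141 ≡ 1 and 3277 ≡ 1 (mod 4), so (141/3277) = +(3277/141).
Reduce top mod 141: now compute (34/141).
Pull out 2: since 141 ≡ 5 (mod 8), (2/141) = -1.
Reciprocity: 17 ≡ 1 and 141 ≡ 1 (mod 4), so (17/141) = +(141/17).
Reduce top mod 17: now compute (5/17).
Reciprocity: 5 ≡ 1 and 17 ≡ 1 (mod 4), so (5/17) = +(17/5).
Reduce top mod 5: now compute (2/5).
Pull out 2: since 5 ≡ 5 (mod 8), (2/5) = -1.
Reached (1/5) = 1. Collecting the sign flips along the way, the symbol is +1.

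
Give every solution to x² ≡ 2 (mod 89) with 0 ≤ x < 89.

25, 64

89 ≡ 1 (mod 4), so we find a root by search.
Trying successive values, 25² = 625 ≡ 2 (mod 89). The other root is 89 − 25 = 64.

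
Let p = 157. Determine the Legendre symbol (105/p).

Reciprocity: 105 ≡ 1 and 157 ≡ 1 (mod 4), so (105/157) = +(157/105).
Reduce top mod 105: now compute (52/105).
Pull out 2^2: since 105 ≡ 1 (mod 8), (2/105) = +1, so (2/105)^2 = +1.
Reciprocity: 13 ≡ 1 and 105 ≡ 1 (mod 4), so (13/105) = +(105/13).
Reduce top mod 13: now compute (1/13).
Reached (1/13) = 1. Collecting the sign flips along the way, the symbol is +1.

1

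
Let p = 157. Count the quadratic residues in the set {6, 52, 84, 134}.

1

(6/157) = -1 → non-residue.
(52/157) = +1 → QR.
(84/157) = -1 → non-residue.
(134/157) = -1 → non-residue.
Total quadratic residues among the 4: 1.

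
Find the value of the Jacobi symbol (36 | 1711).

Pull out 2^2: since 1711 ≡ 7 (mod 8), (2/1711) = +1, so (2/1711)^2 = +1.
Reciprocity: 9 ≡ 1 and 1711 ≡ 3 (mod 4), so (9/1711) = +(1711/9).
Reduce top mod 9: now compute (1/9).
Reached (1/9) = 1. Collecting the sign flips along the way, the symbol is +1.

1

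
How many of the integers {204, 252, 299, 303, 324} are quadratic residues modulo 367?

4

(204/367) = +1 → QR.
(252/367) = +1 → QR.
(299/367) = +1 → QR.
(303/367) = -1 → non-residue.
(324/367) = +1 → QR.
Total quadratic residues among the 5: 4.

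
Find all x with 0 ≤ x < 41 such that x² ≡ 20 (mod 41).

15, 26

41 ≡ 1 (mod 4), so we find a root by search.
Trying successive values, 15² = 225 ≡ 20 (mod 41). The other root is 41 − 15 = 26.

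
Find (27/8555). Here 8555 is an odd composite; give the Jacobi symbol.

1

Reciprocity: 27 ≡ 3 and 8555 ≡ 3 (mod 4), so (27/8555) = −(8555/27).
Reduce top mod 27: now compute (23/27).
Reciprocity: 23 ≡ 3 and 27 ≡ 3 (mod 4), so (23/27) = −(27/23).
Reduce top mod 23: now compute (4/23).
Pull out 2^2: since 23 ≡ 7 (mod 8), (2/23) = +1, so (2/23)^2 = +1.
Reached (1/23) = 1. Collecting the sign flips along the way, the symbol is +1.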